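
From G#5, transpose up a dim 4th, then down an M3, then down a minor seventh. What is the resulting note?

G#5 up a diminished fourth → C6 (4 semitones).
Down a major third from C6: Ab5 (4 semitones down).
A minor seventh down from Ab5 is Bb4.

Bb4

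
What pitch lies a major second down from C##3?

The second takes the letter from C down to B.
Moving 2 semitones down from C##3 (the size of a major second) reaches B#2.

B#2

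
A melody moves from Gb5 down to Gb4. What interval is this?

Descending from Gb5 to Gb4 is the same interval as ascending Gb4 to Gb5.
G to G is the same letter name, plus an octave, so the interval is some kind of octave.
Gb4 to Gb5 is 12 semitones, matching the perfect octave exactly, so the quality is perfect.

perfect octave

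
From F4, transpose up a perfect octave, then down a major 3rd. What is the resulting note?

Up a perfect octave from F4: F5 (12 semitones up).
F5 down a major third → Db5 (4 semitones).

Db5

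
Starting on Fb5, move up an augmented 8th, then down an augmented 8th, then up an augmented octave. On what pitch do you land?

F6

An augmented octave up from Fb5 is F6.
F6 down an augmented octave → Fb5 (13 semitones).
Fb5 up an augmented octave → F6 (13 semitones).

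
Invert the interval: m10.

major 6th

First reduce the compound minor tenth to its simple form, a minor third.
The rule of nine gives the new number: 9 − 3 = 6, so a third becomes a sixth.
Quality inverts too: minor becomes major. That makes the inversion a major sixth.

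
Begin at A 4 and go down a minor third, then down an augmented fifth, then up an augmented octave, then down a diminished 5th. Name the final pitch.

A minor third down from A4 is F#4.
F#4 down an augmented fifth → Bb3 (8 semitones).
Bb3 up an augmented octave → B4 (13 semitones).
A diminished fifth down from B4 is E#4.

E sharp 4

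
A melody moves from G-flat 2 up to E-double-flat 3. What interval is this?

m6

G to E spans six letter names (G-A-B-C-D-E): a sixth.
At 8 semitones, Gb2→Ebb3 falls one short of a major sixth: minor.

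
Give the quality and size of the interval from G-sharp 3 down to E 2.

Descending from G#3 to E2 is the same interval as ascending E2 to G#3.
E to G spans three letter names (E-F-G), plus an octave, so the interval is some kind of tenth.
E2 to G#3 is 16 semitones, matching the major tenth exactly, so the quality is major.
(Equivalently, a compound major third: a major third plus an octave.)

major tenth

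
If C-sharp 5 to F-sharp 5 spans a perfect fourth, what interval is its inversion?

Inverted interval numbers add to nine, so a fourth pairs with a fifth (4 + 5 = 9).
The quality also flips — perfect stays perfect — giving a perfect fifth.

P5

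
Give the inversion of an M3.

m6

Interval numbers invert to sum to nine: 3 + 6 = 9, so a third inverts to a sixth.
And major becomes minor under inversion, so we get a minor sixth.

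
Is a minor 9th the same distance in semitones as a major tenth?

13 semitones (minor ninth) vs 16 semitones (major tenth): not equal.

No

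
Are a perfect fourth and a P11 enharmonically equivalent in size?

No

A perfect fourth is 5 semitones but a perfect eleventh is 17 semitones — different sizes.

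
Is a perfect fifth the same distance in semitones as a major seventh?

A perfect fifth is 7 semitones but a major seventh is 11 semitones — different sizes.

No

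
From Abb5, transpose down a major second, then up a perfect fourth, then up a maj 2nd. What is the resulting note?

Dbb6

A major second down from Abb5 is Gbb5.
Up a perfect fourth from Gbb5: Cbb6 (5 semitones up).
Up a major second from Cbb6: Dbb6 (2 semitones up).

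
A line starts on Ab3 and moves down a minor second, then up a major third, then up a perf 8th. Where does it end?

Ab3 down a minor second → G3 (1 semitone).
G3 up a major third → B3 (4 semitones).
B3 up a perfect octave → B4 (12 semitones).

B4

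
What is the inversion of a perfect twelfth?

First reduce the compound perfect twelfth to its simple form, a perfect fifth.
Interval numbers invert to sum to nine: 5 + 4 = 9, so a fifth inverts to a fourth.
Quality inverts too: perfect stays perfect. That makes the inversion a perfect fourth.

P4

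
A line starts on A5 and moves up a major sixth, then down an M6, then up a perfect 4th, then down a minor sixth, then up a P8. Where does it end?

A major sixth up from A5 is F#6.
F#6 down a major sixth → A5 (9 semitones).
A perfect fourth up from A5 is D6.
D6 down a minor sixth → F#5 (8 semitones).
A perfect octave up from F#5 is F#6.

F#6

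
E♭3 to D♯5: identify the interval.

augmented 14th

E to D spans seven letter names (E-F-G-A-B-C-D), plus an octave — that makes it a fourteenth of some quality.
The major fourteenth is 23 semitones; here we have 24, one semitone wider: augmented.
(Equivalently, a compound augmented seventh: an augmented seventh plus an octave.)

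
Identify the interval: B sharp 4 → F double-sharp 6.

perfect twelfth

B to F spans five letter names (B-C-D-E-F), plus an octave, so the interval is some kind of twelfth.
B#4 to F##6 is 19 semitones, matching the perfect twelfth exactly, so the quality is perfect.
(Equivalently, a compound perfect fifth: a perfect fifth plus an octave.)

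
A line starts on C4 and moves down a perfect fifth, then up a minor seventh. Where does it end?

Eb4

A perfect fifth down from C4 is F3.
A minor seventh up from F3 is Eb4.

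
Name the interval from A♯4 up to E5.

A to E spans five letter names (A-B-C-D-E) — that makes it a fifth of some quality.
A perfect fifth would be 7 semitones; A#4 to E5 is 6, one semitone narrower, so the interval is diminished.

diminished fifth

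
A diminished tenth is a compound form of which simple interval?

d3

Each octave removed subtracts seven from the number: 10 − 7 = 3.
That makes a diminished tenth a compound diminished third — an octave plus a diminished third.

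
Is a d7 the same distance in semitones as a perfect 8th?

No

A diminished seventh is 9 semitones but a perfect octave is 12 semitones — different sizes.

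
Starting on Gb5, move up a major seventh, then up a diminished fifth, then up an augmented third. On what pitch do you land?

E7

A major seventh up from Gb5 is F6.
F6 up a diminished fifth → Cb7 (6 semitones).
Up an augmented third from Cb7: E7 (5 semitones up).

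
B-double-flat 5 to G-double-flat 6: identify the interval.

B to G spans six letter names (B-C-D-E-F-G): a sixth.
A major sixth would be 9 semitones, but Bbb5 to Gbb6 is 8 — one semitone narrower, making it a minor sixth.

m6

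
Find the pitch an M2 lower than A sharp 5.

The second takes the letter from A down to G.
Moving 2 semitones down from A#5 (the size of a major second) reaches G#5.

G sharp 5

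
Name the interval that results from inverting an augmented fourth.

Interval numbers invert to sum to nine: 4 + 5 = 9, so a fourth inverts to a fifth.
And augmented becomes diminished under inversion, so we get a diminished fifth.

diminished 5th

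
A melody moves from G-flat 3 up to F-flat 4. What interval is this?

G to F spans seven letter names (G-A-B-C-D-E-F), so the interval is some kind of seventh.
At 10 semitones, Gb3→Fb4 falls one short of a major seventh: minor.

minor 7th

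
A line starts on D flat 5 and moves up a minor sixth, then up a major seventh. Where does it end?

Up a minor sixth from Db5: Bbb5 (8 semitones up).
Up a major seventh from Bbb5: Ab6 (11 semitones up).

A flat 6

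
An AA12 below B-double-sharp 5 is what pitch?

Counting five letter names plus an octave down from B lands on E.
A doubly augmented twelfth is 21 semitones; 21 semitones down from B##5 gives E4.

E 4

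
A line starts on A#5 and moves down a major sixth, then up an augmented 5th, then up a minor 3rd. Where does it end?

B#5

A#5 down a major sixth → C#5 (9 semitones).
Up an augmented fifth from C#5: G##5 (8 semitones up).
A minor third up from G##5 is B#5.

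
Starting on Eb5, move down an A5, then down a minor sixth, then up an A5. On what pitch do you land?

G4

Eb5 down an augmented fifth → Abb4 (8 semitones).
A minor sixth down from Abb4 is Cb4.
An augmented fifth up from Cb4 is G4.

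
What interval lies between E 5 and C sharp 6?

E to C spans six letter names (E-F-G-A-B-C): a sixth.
E5 to C#6 is 9 semitones, matching the major sixth exactly, so the quality is major.

M6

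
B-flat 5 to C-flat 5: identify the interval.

Descending from Bb5 to Cb5 is the same interval as ascending Cb5 to Bb5.
C to B spans seven letter names (C-D-E-F-G-A-B): a seventh.
Cb5 to Bb5 is 11 semitones, matching the major seventh exactly, so the quality is major.

major seventh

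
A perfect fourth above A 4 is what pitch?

Counting four letter names up from A lands on D.
A perfect fourth spans 5 semitones, so from A4 the target pitch is D5.

D 5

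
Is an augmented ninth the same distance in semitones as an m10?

Yes

An augmented ninth = 15 semitones = a minor tenth; enharmonically equal.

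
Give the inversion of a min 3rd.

Inverted interval numbers add to nine, so a third pairs with a sixth (3 + 6 = 9).
And minor becomes major under inversion, so we get a major sixth.

major 6th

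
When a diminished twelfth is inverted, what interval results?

First reduce the compound diminished twelfth to its simple form, a diminished fifth.
The rule of nine gives the new number: 9 − 5 = 4, so a fifth becomes a fourth.
And diminished becomes augmented under inversion, so we get an augmented fourth.

augmented fourth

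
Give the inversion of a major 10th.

First reduce the compound major tenth to its simple form, a major third.
Interval numbers invert to sum to nine: 3 + 6 = 9, so a third inverts to a sixth.
The quality also flips — major becomes minor — giving a minor sixth.

m6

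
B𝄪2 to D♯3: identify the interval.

diminished third

B to D spans three letter names (B-C-D) — that makes it a third of some quality.
A major third would be 4 semitones; B##2 to D#3 is 2, two semitones narrower, so the interval is diminished.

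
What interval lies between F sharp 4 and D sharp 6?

major thirteenth

F to D spans six letter names (F-G-A-B-C-D), plus an octave, so the interval is some kind of thirteenth.
F#4 to D#6 is 21 semitones, matching the major thirteenth exactly, so the quality is major.
(Equivalently, a compound major sixth: a major sixth plus an octave.)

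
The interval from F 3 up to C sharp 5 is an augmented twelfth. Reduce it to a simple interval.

A5

Subtracting seven from the interval number removes an octave: 12 − 7 = 5.
Quality carries through unchanged, so the simple form is an augmented fifth.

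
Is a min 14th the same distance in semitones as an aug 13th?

Yes

A minor fourteenth = 22 semitones = an augmented thirteenth; enharmonically equal.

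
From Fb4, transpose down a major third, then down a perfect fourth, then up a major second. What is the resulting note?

A major third down from Fb4 is Dbb4.
A perfect fourth down from Dbb4 is Abb3.
Up a major second from Abb3: Bbb3 (2 semitones up).

Bbb3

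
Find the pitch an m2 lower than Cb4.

Two letter names down from C: B.
Moving 1 semitone down from Cb4 (the size of a minor second) reaches Bb3.

Bb3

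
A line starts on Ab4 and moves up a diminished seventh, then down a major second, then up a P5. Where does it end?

A diminished seventh up from Ab4 is Gbb5.
Down a major second from Gbb5: Fbb5 (2 semitones down).
Up a perfect fifth from Fbb5: Cbb6 (7 semitones up).

Cbb6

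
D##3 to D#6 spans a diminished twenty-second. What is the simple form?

diminished octave

Take out 2 octaves (14 from the number): 22 − 14 = 8.
Quality carries through unchanged, so the simple form is a diminished octave.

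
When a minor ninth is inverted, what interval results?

First reduce the compound minor ninth to its simple form, a minor second.
Inverted interval numbers add to nine, so a second pairs with a seventh (2 + 7 = 9).
The quality also flips — minor becomes major — giving a major seventh.

M7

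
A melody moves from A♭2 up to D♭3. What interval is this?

A to D spans four letter names (A-B-C-D), so the interval is some kind of fourth.
Ab2 to Db3 is 5 semitones, matching the perfect fourth exactly, so the quality is perfect.

P4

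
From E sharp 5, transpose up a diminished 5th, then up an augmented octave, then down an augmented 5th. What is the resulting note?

E 6

Up a diminished fifth from E#5: B5 (6 semitones up).
B5 up an augmented octave → B#6 (13 semitones).
An augmented fifth down from B#6 is E6.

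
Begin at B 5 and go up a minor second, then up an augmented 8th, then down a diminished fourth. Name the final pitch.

A minor second up from B5 is C6.
Up an augmented octave from C6: C#7 (13 semitones up).
A diminished fourth down from C#7 is G##6.

G double-sharp 6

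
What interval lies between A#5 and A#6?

perfect octave

A to A is the same letter name, plus an octave — that makes it an octave of some quality.
The perfect octave spans 12 semitones, and A#5 to A#6 is exactly 12 semitones — so this is a perfect octave.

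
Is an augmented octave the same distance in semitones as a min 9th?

Both span 13 semitones: an augmented octave and a minor ninth are the same chromatic distance.

Yes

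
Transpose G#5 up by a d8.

G6

The letter stays G (same as the start), shifted an octave up.
A diminished octave is 11 semitones; 11 semitones up from G#5 gives G6.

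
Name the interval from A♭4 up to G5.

major 7th

A to G spans seven letter names (A-B-C-D-E-F-G), so the interval is some kind of seventh.
Counting semitones, Ab4→G5 is 11, which is the major seventh.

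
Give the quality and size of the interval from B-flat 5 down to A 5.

Descending from Bb5 to A5 is the same interval as ascending A5 to Bb5.
A to B spans two letter names (A-B) — that makes it a second of some quality.
A5 to Bb5 is 1 semitone, a half step short of the major second (2), so this is minor.

minor 2nd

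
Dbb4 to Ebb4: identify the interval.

D to E spans two letter names (D-E): a second.
The major second spans 2 semitones, and Dbb4 to Ebb4 is exactly 2 semitones — so this is a major second.

M2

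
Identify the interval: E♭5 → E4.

Descending from Eb5 to E4 is the same interval as ascending E4 to Eb5.
E to E is the same letter name, plus an octave: an octave.
E4 to Eb5 spans 11 semitones — one semitone narrower than the perfect octave (12) — giving a diminished octave.

diminished octave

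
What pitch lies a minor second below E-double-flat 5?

Counting two letter names down from E lands on D.
A minor second spans 1 semitone, so from Ebb5 the target pitch is Db5.

D-flat 5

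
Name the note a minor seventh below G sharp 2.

The seventh takes the letter from G down to A.
A minor seventh is 10 semitones; 10 semitones down from G#2 gives A#1.

A sharp 1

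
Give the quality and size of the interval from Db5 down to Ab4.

P4

Descending from Db5 to Ab4 is the same interval as ascending Ab4 to Db5.
A to D spans four letter names (A-B-C-D), so the interval is some kind of fourth.
Ab4 to Db5 is 5 semitones, matching the perfect fourth exactly, so the quality is perfect.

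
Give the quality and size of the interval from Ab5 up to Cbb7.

A to C spans three letter names (A-B-C), plus an octave — that makes it a tenth of some quality.
The major tenth is 16 semitones; here we have 14, two semitones narrower: diminished.
(Equivalently, a compound diminished third: a diminished third plus an octave.)

diminished tenth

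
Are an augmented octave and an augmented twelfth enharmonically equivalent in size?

13 semitones (augmented octave) vs 20 semitones (augmented twelfth): not equal.

No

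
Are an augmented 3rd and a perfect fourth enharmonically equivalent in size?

Yes

Both span 5 semitones: an augmented third and a perfect fourth are the same chromatic distance.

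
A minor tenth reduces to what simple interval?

m3

Take out an octave (7 from the number): 10 − 7 = 3.
Quality carries through unchanged, so the simple form is a minor third.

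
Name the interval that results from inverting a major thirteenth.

minor 3rd

First reduce the compound major thirteenth to its simple form, a major sixth.
Interval numbers invert to sum to nine: 6 + 3 = 9, so a sixth inverts to a third.
The quality also flips — major becomes minor — giving a minor third.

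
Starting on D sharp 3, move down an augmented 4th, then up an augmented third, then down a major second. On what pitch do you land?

Down an augmented fourth from D#3: A2 (6 semitones down).
An augmented third up from A2 is C##3.
A major second down from C##3 is B#2.

B sharp 2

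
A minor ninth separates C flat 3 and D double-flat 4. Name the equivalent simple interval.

m2

Each octave removed subtracts seven from the number: 9 − 7 = 2.
So a minor ninth is an octave plus a minor second. The quality is unchanged.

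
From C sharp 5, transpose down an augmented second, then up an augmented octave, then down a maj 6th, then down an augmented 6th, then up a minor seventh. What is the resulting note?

E double-flat 5

Down an augmented second from C#5: Bb4 (3 semitones down).
Bb4 up an augmented octave → B5 (13 semitones).
Down a major sixth from B5: D5 (9 semitones down).
An augmented sixth down from D5 is Fb4.
Up a minor seventh from Fb4: Ebb5 (10 semitones up).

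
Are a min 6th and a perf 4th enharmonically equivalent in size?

No

A minor sixth spans 8 semitones; a perfect fourth spans 5 semitones. They differ by 3.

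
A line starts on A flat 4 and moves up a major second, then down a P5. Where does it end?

E flat 4

Up a major second from Ab4: Bb4 (2 semitones up).
Bb4 down a perfect fifth → Eb4 (7 semitones).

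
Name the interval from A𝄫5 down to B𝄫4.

Descending from Abb5 to Bbb4 is the same interval as ascending Bbb4 to Abb5.
B to A spans seven letter names (B-C-D-E-F-G-A), so the interval is some kind of seventh.
A major seventh would be 11 semitones, but Bbb4 to Abb5 is 10 — one semitone narrower, making it a minor seventh.

minor seventh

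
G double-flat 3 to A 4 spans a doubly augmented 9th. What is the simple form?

doubly augmented 2nd

Each octave removed subtracts seven from the number: 9 − 7 = 2.
That makes a doubly augmented ninth a compound doubly augmented second — an octave plus a doubly augmented second.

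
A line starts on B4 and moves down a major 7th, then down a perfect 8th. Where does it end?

C3

Down a major seventh from B4: C4 (11 semitones down).
A perfect octave down from C4 is C3.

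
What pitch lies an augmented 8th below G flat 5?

G double-flat 4

An octave keeps the letter name G, an octave down from G.
Moving 13 semitones down from Gb5 (the size of an augmented octave) reaches Gbb4.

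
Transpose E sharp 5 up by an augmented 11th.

A double-sharp 6

Four letters up from E (plus an octave) reaches A.
Moving 18 semitones up from E#5 (the size of an augmented eleventh) reaches A##6.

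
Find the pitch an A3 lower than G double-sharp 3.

Counting three letter names down from G lands on E.
An augmented third spans 5 semitones, so from G##3 the target pitch is E3.

E 3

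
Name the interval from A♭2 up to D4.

A to D spans four letter names (A-B-C-D), plus an octave, so the interval is some kind of eleventh.
The perfect eleventh is 17 semitones; here we have 18, one semitone wider: augmented.
(Equivalently, a compound augmented fourth: an augmented fourth plus an octave.)

A11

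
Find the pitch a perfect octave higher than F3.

The letter stays F (same as the start), shifted an octave up.
A perfect octave is 12 semitones; 12 semitones up from F3 gives F4.

F4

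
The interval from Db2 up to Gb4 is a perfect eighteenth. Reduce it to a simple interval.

Each octave removed subtracts seven from the number: 18 − 14 = 4.
Quality carries through unchanged, so the simple form is a perfect fourth.

perfect fourth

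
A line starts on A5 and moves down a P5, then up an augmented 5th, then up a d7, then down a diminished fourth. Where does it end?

D#6

A5 down a perfect fifth → D5 (7 semitones).
Up an augmented fifth from D5: A#5 (8 semitones up).
Up a diminished seventh from A#5: G6 (9 semitones up).
Down a diminished fourth from G6: D#6 (4 semitones down).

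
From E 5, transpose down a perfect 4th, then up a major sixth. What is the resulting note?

G sharp 5

A perfect fourth down from E5 is B4.
A major sixth up from B4 is G#5.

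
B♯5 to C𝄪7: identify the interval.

B to C spans two letter names (B-C), plus an octave — that makes it a ninth of some quality.
The major ninth spans 14 semitones, and B#5 to C##7 is exactly 14 semitones — so this is a major ninth.
(Equivalently, a compound major second: a major second plus an octave.)

M9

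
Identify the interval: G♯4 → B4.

G to B spans three letter names (G-A-B) — that makes it a third of some quality.
G#4 to B4 is 3 semitones, a half step short of the major third (4), so this is minor.

minor 3rd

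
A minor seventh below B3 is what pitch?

C#3

Seven letter names down from B: C.
A minor seventh is 10 semitones; 10 semitones down from B3 gives C#3.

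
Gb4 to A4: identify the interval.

G to A spans two letter names (G-A) — that makes it a second of some quality.
A major second would be 2 semitones; Gb4 to A4 is 3, one semitone wider, so the interval is augmented.

augmented 2nd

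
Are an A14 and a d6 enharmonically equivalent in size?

No

An augmented fourteenth spans 24 semitones; a diminished sixth spans 7 semitones. They differ by 17.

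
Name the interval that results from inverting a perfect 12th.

First reduce the compound perfect twelfth to its simple form, a perfect fifth.
The rule of nine gives the new number: 9 − 5 = 4, so a fifth becomes a fourth.
The quality also flips — perfect stays perfect — giving a perfect fourth.

P4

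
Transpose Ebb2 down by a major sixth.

The sixth takes the letter from E down to G.
A major sixth is 9 semitones; 9 semitones down from Ebb2 gives Gbb1.

Gbb1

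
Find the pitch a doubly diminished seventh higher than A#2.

Gb3

Seven letter names up from A: G.
A doubly diminished seventh spans 8 semitones, so from A#2 the target pitch is Gb3.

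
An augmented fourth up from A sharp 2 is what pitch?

Counting four letter names up from A lands on D.
Moving 6 semitones up from A#2 (the size of an augmented fourth) reaches D##3.

D double-sharp 3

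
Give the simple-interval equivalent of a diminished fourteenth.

diminished seventh

Subtracting seven from the interval number removes an octave: 14 − 7 = 7.
Quality carries through unchanged, so the simple form is a diminished seventh.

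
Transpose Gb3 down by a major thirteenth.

Bbb1

Counting six letter names plus an octave down from G lands on B.
Moving 21 semitones down from Gb3 (the size of a major thirteenth) reaches Bbb1.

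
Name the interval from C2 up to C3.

C to C is the same letter name, plus an octave, so the interval is some kind of octave.
Counting semitones, C2→C3 is 12, which is the perfect octave.

perfect octave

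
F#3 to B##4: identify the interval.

F to B spans four letter names (F-G-A-B), plus an octave, so the interval is some kind of eleventh.
A perfect eleventh would be 17 semitones; F#3 to B##4 is 19, two semitones wider, so the interval is doubly augmented.
(Equivalently, a compound doubly augmented fourth: a doubly augmented fourth plus an octave.)

doubly augmented 11th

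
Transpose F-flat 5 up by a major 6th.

Six letter names up from F: D.
Moving 9 semitones up from Fb5 (the size of a major sixth) reaches Db6.

D-flat 6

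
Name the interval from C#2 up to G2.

C to G spans five letter names (C-D-E-F-G) — that makes it a fifth of some quality.
C#2 to G2 spans 6 semitones — one semitone narrower than the perfect fifth (7) — giving a diminished fifth.

d5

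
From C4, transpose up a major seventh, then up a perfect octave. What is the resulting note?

A major seventh up from C4 is B4.
A perfect octave up from B4 is B5.

B5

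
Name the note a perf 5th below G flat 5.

Counting five letter names down from G lands on C.
A perfect fifth spans 7 semitones, so from Gb5 the target pitch is Cb5.

C flat 5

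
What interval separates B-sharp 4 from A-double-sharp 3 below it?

Descending from B#4 to A##3 is the same interval as ascending A##3 to B#4.
A to B spans two letter names (A-B), plus an octave, so the interval is some kind of ninth.
At 13 semitones, A##3→B#4 falls one short of a major ninth: minor.
(Equivalently, a compound minor second: a minor second plus an octave.)

m9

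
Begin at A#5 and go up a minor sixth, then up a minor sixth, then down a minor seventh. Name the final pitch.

E6

A#5 up a minor sixth → F#6 (8 semitones).
F#6 up a minor sixth → D7 (8 semitones).
A minor seventh down from D7 is E6.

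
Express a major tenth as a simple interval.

Subtracting seven from the interval number removes an octave: 10 − 7 = 3.
Quality carries through unchanged, so the simple form is a major third.

major third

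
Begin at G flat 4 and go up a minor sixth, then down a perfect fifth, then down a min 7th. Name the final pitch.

Gb4 up a minor sixth → Ebb5 (8 semitones).
Down a perfect fifth from Ebb5: Abb4 (7 semitones down).
Down a minor seventh from Abb4: Bbb3 (10 semitones down).

B double-flat 3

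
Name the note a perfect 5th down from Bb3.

Eb3

Five letter names down from B: E.
A perfect fifth is 7 semitones; 7 semitones down from Bb3 gives Eb3.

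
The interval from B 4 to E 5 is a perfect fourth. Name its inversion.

Inverted interval numbers add to nine, so a fourth pairs with a fifth (4 + 5 = 9).
Quality inverts too: perfect stays perfect. That makes the inversion a perfect fifth.

perfect fifth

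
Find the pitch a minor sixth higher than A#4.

The sixth takes the letter from A up to F.
Moving 8 semitones up from A#4 (the size of a minor sixth) reaches F#5.

F#5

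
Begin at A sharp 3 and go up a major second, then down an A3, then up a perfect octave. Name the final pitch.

Up a major second from A#3: B#3 (2 semitones up).
B#3 down an augmented third → G3 (5 semitones).
A perfect octave up from G3 is G4.

G 4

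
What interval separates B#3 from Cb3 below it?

doubly augmented seventh

Descending from B#3 to Cb3 is the same interval as ascending Cb3 to B#3.
C to B spans seven letter names (C-D-E-F-G-A-B): a seventh.
A major seventh would be 11 semitones; Cb3 to B#3 is 13, two semitones wider, so the interval is doubly augmented.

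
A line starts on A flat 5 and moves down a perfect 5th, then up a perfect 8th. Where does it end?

D flat 6

A perfect fifth down from Ab5 is Db5.
A perfect octave up from Db5 is Db6.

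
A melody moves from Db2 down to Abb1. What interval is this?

Descending from Db2 to Abb1 is the same interval as ascending Abb1 to Db2.
A to D spans four letter names (A-B-C-D), so the interval is some kind of fourth.
A perfect fourth would be 5 semitones; Abb1 to Db2 is 6, one semitone wider, so the interval is augmented.

augmented 4th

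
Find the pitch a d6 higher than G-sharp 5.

E-flat 6

Six letter names up from G: E.
Moving 7 semitones up from G#5 (the size of a diminished sixth) reaches Eb6.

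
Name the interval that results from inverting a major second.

Interval numbers invert to sum to nine: 2 + 7 = 9, so a second inverts to a seventh.
And major becomes minor under inversion, so we get a minor seventh.

minor 7th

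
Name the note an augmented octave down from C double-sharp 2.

C sharp 1

An octave keeps the letter name C, an octave down from C.
Moving 13 semitones down from C##2 (the size of an augmented octave) reaches C#1.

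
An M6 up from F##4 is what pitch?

D##5

Counting six letter names up from F lands on D.
A major sixth spans 9 semitones, so from F##4 the target pitch is D##5.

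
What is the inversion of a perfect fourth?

perfect fifth

The rule of nine gives the new number: 9 − 4 = 5, so a fourth becomes a fifth.
And perfect stays perfect under inversion, so we get a perfect fifth.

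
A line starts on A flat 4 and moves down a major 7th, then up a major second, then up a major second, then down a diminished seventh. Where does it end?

E 3

Ab4 down a major seventh → Bbb3 (11 semitones).
Up a major second from Bbb3: Cb4 (2 semitones up).
A major second up from Cb4 is Db4.
Db4 down a diminished seventh → E3 (9 semitones).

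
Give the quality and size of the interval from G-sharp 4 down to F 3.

augmented 9th

Descending from G#4 to F3 is the same interval as ascending F3 to G#4.
F to G spans two letter names (F-G), plus an octave — that makes it a ninth of some quality.
The major ninth is 14 semitones; here we have 15, one semitone wider: augmented.
(Equivalently, a compound augmented second: an augmented second plus an octave.)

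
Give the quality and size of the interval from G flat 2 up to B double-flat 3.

G to B spans three letter names (G-A-B), plus an octave: a tenth.
A major tenth would be 16 semitones, but Gb2 to Bbb3 is 15 — one semitone narrower, making it a minor tenth.
(Equivalently, a compound minor third: a minor third plus an octave.)

minor 10th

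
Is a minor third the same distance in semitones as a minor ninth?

No

3 semitones (minor third) vs 13 semitones (minor ninth): not equal.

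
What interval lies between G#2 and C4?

G to C spans four letter names (G-A-B-C), plus an octave, so the interval is some kind of eleventh.
The perfect eleventh is 17 semitones; here we have 16, one semitone narrower: diminished.
(Equivalently, a compound diminished fourth: a diminished fourth plus an octave.)

diminished eleventh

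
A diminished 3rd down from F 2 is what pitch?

The third takes the letter from F down to D.
A diminished third is 2 semitones; 2 semitones down from F2 gives D#2.

D sharp 2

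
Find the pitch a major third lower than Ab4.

Three letter names down from A: F.
A major third spans 4 semitones, so from Ab4 the target pitch is Fb4.

Fb4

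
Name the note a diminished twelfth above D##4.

Five letters up from D (plus an octave) reaches A.
A diminished twelfth spans 18 semitones, so from D##4 the target pitch is A#5.

A#5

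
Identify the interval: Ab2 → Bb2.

major 2nd

A to B spans two letter names (A-B): a second.
Counting semitones, Ab2→Bb2 is 2, which is the major second.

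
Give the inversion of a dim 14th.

A2

First reduce the compound diminished fourteenth to its simple form, a diminished seventh.
The rule of nine gives the new number: 9 − 7 = 2, so a seventh becomes a second.
And diminished becomes augmented under inversion, so we get an augmented second.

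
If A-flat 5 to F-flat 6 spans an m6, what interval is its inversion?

major 3rd

Inverted interval numbers add to nine, so a sixth pairs with a third (6 + 3 = 9).
Quality inverts too: minor becomes major. That makes the inversion a major third.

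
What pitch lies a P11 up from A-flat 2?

Counting four letter names plus an octave up from A lands on D.
A perfect eleventh spans 17 semitones, so from Ab2 the target pitch is Db4.

D-flat 4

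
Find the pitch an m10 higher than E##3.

Three letters up from E (plus an octave) reaches G.
Moving 15 semitones up from E##3 (the size of a minor tenth) reaches G##4.

G##4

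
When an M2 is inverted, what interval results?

Interval numbers invert to sum to nine: 2 + 7 = 9, so a second inverts to a seventh.
And major becomes minor under inversion, so we get a minor seventh.

m7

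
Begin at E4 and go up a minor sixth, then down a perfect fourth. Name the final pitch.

E4 up a minor sixth → C5 (8 semitones).
A perfect fourth down from C5 is G4.

G4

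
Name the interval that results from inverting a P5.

Interval numbers invert to sum to nine: 5 + 4 = 9, so a fifth inverts to a fourth.
Quality inverts too: perfect stays perfect. That makes the inversion a perfect fourth.

perfect fourth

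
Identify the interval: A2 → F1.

Descending from A2 to F1 is the same interval as ascending F1 to A2.
F to A spans three letter names (F-G-A), plus an octave, so the interval is some kind of tenth.
Counting semitones, F1→A2 is 16, which is the major tenth.
(Equivalently, a compound major third: a major third plus an octave.)

major tenth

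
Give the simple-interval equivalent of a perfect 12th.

Subtracting seven from the interval number removes an octave: 12 − 7 = 5.
So a perfect twelfth is an octave plus a perfect fifth. The quality is unchanged.

perfect fifth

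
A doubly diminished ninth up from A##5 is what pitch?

Two letters up from A (plus an octave) reaches B.
A doubly diminished ninth spans 11 semitones, so from A##5 the target pitch is Bb6.

Bb6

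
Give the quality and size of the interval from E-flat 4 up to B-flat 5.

P12

E to B spans five letter names (E-F-G-A-B), plus an octave — that makes it a twelfth of some quality.
Counting semitones, Eb4→Bb5 is 19, which is the perfect twelfth.
(Equivalently, a compound perfect fifth: a perfect fifth plus an octave.)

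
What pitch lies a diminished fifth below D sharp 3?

G double-sharp 2

Counting five letter names down from D lands on G.
Moving 6 semitones down from D#3 (the size of a diminished fifth) reaches G##2.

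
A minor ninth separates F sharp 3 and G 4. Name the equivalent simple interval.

Each octave removed subtracts seven from the number: 9 − 7 = 2.
That makes a minor ninth a compound minor second — an octave plus a minor second.

m2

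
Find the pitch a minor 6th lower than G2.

B1

Six letter names down from G: B.
Moving 8 semitones down from G2 (the size of a minor sixth) reaches B1.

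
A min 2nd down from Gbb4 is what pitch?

Fb4

Two letter names down from G: F.
Moving 1 semitone down from Gbb4 (the size of a minor second) reaches Fb4.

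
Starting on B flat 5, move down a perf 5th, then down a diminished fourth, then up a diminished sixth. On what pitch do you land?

Down a perfect fifth from Bb5: Eb5 (7 semitones down).
A diminished fourth down from Eb5 is B4.
A diminished sixth up from B4 is Gb5.

G flat 5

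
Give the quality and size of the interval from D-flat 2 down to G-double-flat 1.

Descending from Db2 to Gbb1 is the same interval as ascending Gbb1 to Db2.
G to D spans five letter names (G-A-B-C-D): a fifth.
Gbb1 to Db2 spans 8 semitones — one semitone wider than the perfect fifth (7) — giving an augmented fifth.

A5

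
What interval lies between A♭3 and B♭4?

M9

A to B spans two letter names (A-B), plus an octave, so the interval is some kind of ninth.
Ab3 to Bb4 is 14 semitones, matching the major ninth exactly, so the quality is major.
(Equivalently, a compound major second: a major second plus an octave.)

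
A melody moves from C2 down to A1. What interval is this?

Descending from C2 to A1 is the same interval as ascending A1 to C2.
A to C spans three letter names (A-B-C) — that makes it a third of some quality.
At 3 semitones, A1→C2 falls one short of a major third: minor.

minor third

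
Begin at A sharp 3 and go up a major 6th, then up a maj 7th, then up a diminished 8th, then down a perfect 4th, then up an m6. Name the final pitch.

A major sixth up from A#3 is F##4.
Up a major seventh from F##4: E##5 (11 semitones up).
A diminished octave up from E##5 is E#6.
E#6 down a perfect fourth → B#5 (5 semitones).
B#5 up a minor sixth → G#6 (8 semitones).

G sharp 6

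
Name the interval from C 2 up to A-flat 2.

C to A spans six letter names (C-D-E-F-G-A) — that makes it a sixth of some quality.
At 8 semitones, C2→Ab2 falls one short of a major sixth: minor.

minor sixth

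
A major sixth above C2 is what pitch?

Counting six letter names up from C lands on A.
A major sixth is 9 semitones; 9 semitones up from C2 gives A2.

A2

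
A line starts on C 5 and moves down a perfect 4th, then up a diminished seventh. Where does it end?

Down a perfect fourth from C5: G4 (5 semitones down).
A diminished seventh up from G4 is Fb5.

F flat 5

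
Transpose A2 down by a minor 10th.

F#1

The tenth's letter: A down three letter names plus an octave → F.
A minor tenth spans 15 semitones, so from A2 the target pitch is F#1.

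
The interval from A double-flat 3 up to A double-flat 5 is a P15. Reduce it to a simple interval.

Subtracting seven from the interval number removes an octave: 15 − 7 = 8.
That makes a perfect fifteenth a compound perfect octave — an octave plus a perfect octave.

P8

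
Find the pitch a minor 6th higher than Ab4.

Counting six letter names up from A lands on F.
A minor sixth is 8 semitones; 8 semitones up from Ab4 gives Fb5.

Fb5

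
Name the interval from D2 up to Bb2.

minor 6th

D to B spans six letter names (D-E-F-G-A-B): a sixth.
At 8 semitones, D2→Bb2 falls one short of a major sixth: minor.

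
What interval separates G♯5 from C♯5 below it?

P5

Descending from G#5 to C#5 is the same interval as ascending C#5 to G#5.
C to G spans five letter names (C-D-E-F-G) — that makes it a fifth of some quality.
C#5 to G#5 is 7 semitones, matching the perfect fifth exactly, so the quality is perfect.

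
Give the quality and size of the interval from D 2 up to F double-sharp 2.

augmented third

D to F spans three letter names (D-E-F), so the interval is some kind of third.
A major third would be 4 semitones; D2 to F##2 is 5, one semitone wider, so the interval is augmented.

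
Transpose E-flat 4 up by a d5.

B-double-flat 4

The fifth takes the letter from E up to B.
A diminished fifth is 6 semitones; 6 semitones up from Eb4 gives Bbb4.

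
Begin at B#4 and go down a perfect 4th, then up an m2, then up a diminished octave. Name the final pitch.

B#4 down a perfect fourth → F##4 (5 semitones).
F##4 up a minor second → G#4 (1 semitone).
G#4 up a diminished octave → G5 (11 semitones).

G5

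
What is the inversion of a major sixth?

minor third

Interval numbers invert to sum to nine: 6 + 3 = 9, so a sixth inverts to a third.
Quality inverts too: major becomes minor. That makes the inversion a minor third.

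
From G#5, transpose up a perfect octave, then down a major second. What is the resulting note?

F#6

G#5 up a perfect octave → G#6 (12 semitones).
A major second down from G#6 is F#6.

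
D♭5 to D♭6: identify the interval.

D to D is the same letter name, plus an octave, so the interval is some kind of octave.
Counting semitones, Db5→Db6 is 12, which is the perfect octave.

P8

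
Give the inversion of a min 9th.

First reduce the compound minor ninth to its simple form, a minor second.
Inverted interval numbers add to nine, so a second pairs with a seventh (2 + 7 = 9).
And minor becomes major under inversion, so we get a major seventh.

major 7th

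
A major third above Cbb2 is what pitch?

Counting three letter names up from C lands on E.
Moving 4 semitones up from Cbb2 (the size of a major third) reaches Ebb2.

Ebb2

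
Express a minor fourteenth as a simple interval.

m7

Each octave removed subtracts seven from the number: 14 − 7 = 7.
That makes a minor fourteenth a compound minor seventh — an octave plus a minor seventh.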